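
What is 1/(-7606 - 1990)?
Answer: -1/9596 ≈ -0.00010421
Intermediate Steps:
1/(-7606 - 1990) = 1/(-9596) = -1/9596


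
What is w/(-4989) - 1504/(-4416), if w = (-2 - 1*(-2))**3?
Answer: 47/138 ≈ 0.34058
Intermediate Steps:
w = 0 (w = (-2 + 2)**3 = 0**3 = 0)
w/(-4989) - 1504/(-4416) = 0/(-4989) - 1504/(-4416) = 0*(-1/4989) - 1504*(-1/4416) = 0 + 47/138 = 47/138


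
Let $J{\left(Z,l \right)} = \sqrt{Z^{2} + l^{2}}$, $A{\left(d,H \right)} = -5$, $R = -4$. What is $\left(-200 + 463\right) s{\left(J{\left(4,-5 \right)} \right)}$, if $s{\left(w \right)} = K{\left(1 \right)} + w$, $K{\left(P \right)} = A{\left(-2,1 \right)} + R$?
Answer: $-2367 + 263 \sqrt{41} \approx -682.98$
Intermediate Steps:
$K{\left(P \right)} = -9$ ($K{\left(P \right)} = -5 - 4 = -9$)
$s{\left(w \right)} = -9 + w$
$\left(-200 + 463\right) s{\left(J{\left(4,-5 \right)} \right)} = \left(-200 + 463\right) \left(-9 + \sqrt{4^{2} + \left(-5\right)^{2}}\right) = 263 \left(-9 + \sqrt{16 + 25}\right) = 263 \left(-9 + \sqrt{41}\right) = -2367 + 263 \sqrt{41}$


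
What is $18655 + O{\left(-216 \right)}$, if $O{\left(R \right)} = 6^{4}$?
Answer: $19951$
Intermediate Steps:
$O{\left(R \right)} = 1296$
$18655 + O{\left(-216 \right)} = 18655 + 1296 = 19951$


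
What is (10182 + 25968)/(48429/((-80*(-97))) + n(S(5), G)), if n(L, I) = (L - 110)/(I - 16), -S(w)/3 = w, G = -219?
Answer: 13184628000/2470163 ≈ 5337.6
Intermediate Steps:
S(w) = -3*w
n(L, I) = (-110 + L)/(-16 + I)
(10182 + 25968)/(48429/((-80*(-97))) + n(S(5), G)) = (10182 + 25968)/(48429/((-80*(-97))) + (-110 - 3*5)/(-16 - 219)) = 36150/(48429/7760 + (-110 - 15)/(-235)) = 36150/(48429*(1/7760) - 1/235*(-125)) = 36150/(48429/7760 + 25/47) = 36150/(2470163/364720) = 36150*(364720/2470163) = 13184628000/2470163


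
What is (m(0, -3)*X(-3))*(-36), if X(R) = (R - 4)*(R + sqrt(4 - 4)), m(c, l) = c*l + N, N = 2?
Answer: -1512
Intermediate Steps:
m(c, l) = 2 + c*l (m(c, l) = c*l + 2 = 2 + c*l)
X(R) = R*(-4 + R) (X(R) = (-4 + R)*(R + sqrt(0)) = (-4 + R)*(R + 0) = (-4 + R)*R = R*(-4 + R))
(m(0, -3)*X(-3))*(-36) = ((2 + 0*(-3))*(-3*(-4 - 3)))*(-36) = ((2 + 0)*(-3*(-7)))*(-36) = (2*21)*(-36) = 42*(-36) = -1512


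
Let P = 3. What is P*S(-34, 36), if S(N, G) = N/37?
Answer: -102/37 ≈ -2.7568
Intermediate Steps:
S(N, G) = N/37 (S(N, G) = N*(1/37) = N/37)
P*S(-34, 36) = 3*((1/37)*(-34)) = 3*(-34/37) = -102/37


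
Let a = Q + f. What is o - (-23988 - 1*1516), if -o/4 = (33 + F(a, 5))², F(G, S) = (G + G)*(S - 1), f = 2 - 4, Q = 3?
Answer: 18780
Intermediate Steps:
f = -2
a = 1 (a = 3 - 2 = 1)
F(G, S) = 2*G*(-1 + S) (F(G, S) = (2*G)*(-1 + S) = 2*G*(-1 + S))
o = -6724 (o = -4*(33 + 2*1*(-1 + 5))² = -4*(33 + 2*1*4)² = -4*(33 + 8)² = -4*41² = -4*1681 = -6724)
o - (-23988 - 1*1516) = -6724 - (-23988 - 1*1516) = -6724 - (-23988 - 1516) = -6724 - 1*(-25504) = -6724 + 25504 = 18780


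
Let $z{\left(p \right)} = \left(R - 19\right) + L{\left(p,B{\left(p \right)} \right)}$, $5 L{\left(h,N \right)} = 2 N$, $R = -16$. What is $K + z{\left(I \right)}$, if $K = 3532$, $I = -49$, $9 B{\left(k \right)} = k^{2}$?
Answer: $\frac{162167}{45} \approx 3603.7$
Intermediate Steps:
$B{\left(k \right)} = \frac{k^{2}}{9}$
$L{\left(h,N \right)} = \frac{2 N}{5}$
$z{\left(p \right)} = -35 + \frac{2 p^{2}}{45}$ ($z{\left(p \right)} = \left(-16 - 19\right) + \frac{2 \frac{p^{2}}{9}}{5} = -35 + \frac{2 p^{2}}{45}$)
$K + z{\left(I \right)} = 3532 - \left(35 - \frac{2 \left(-49\right)^{2}}{45}\right) = 3532 + \left(-35 + \frac{2}{45} \cdot 2401\right) = 3532 + \left(-35 + \frac{4802}{45}\right) = 3532 + \frac{3227}{45} = \frac{162167}{45}$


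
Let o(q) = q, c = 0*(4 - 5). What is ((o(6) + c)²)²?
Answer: 1296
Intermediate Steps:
c = 0 (c = 0*(-1) = 0)
((o(6) + c)²)² = ((6 + 0)²)² = (6²)² = 36² = 1296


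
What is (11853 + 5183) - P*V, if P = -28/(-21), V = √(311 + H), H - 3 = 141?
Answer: 17036 - 4*√455/3 ≈ 17008.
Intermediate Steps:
H = 144 (H = 3 + 141 = 144)
V = √455 (V = √(311 + 144) = √455 ≈ 21.331)
P = 4/3 (P = -28*(-1/21) = 4/3 ≈ 1.3333)
(11853 + 5183) - P*V = (11853 + 5183) - 4*√455/3 = 17036 - 4*√455/3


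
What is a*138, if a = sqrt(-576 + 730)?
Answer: 138*sqrt(154) ≈ 1712.5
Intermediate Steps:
a = sqrt(154) ≈ 12.410
a*138 = sqrt(154)*138 = 138*sqrt(154)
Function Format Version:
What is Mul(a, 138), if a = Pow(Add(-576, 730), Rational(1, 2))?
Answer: Mul(138, Pow(154, Rational(1, 2))) ≈ 1712.5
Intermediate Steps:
a = Pow(154, Rational(1, 2)) ≈ 12.410
Mul(a, 138) = Mul(Pow(154, Rational(1, 2)), 138) = Mul(138, Pow(154, Rational(1, 2)))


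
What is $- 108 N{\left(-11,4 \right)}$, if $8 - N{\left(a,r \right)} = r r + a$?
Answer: $-324$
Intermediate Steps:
$N{\left(a,r \right)} = 8 - a - r^{2}$ ($N{\left(a,r \right)} = 8 - \left(r r + a\right) = 8 - \left(r^{2} + a\right) = 8 - \left(a + r^{2}\right) = 8 - a - r^{2}$)
$- 108 N{\left(-11,4 \right)} = - 108 \left(8 - -11 - 4^{2}\right) = - 108 \left(8 + 11 - 16\right) = \left(-108\right) 3 = -324$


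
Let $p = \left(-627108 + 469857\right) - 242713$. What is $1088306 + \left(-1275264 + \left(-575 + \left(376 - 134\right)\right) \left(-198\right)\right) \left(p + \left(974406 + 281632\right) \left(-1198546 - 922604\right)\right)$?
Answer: $3221951894014073426$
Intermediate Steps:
$p = -399964$ ($p = -157251 - 242713 = -399964$)
$1088306 + \left(-1275264 + \left(-575 + \left(376 - 134\right)\right) \left(-198\right)\right) \left(p + \left(974406 + 281632\right) \left(-1198546 - 922604\right)\right) = 1088306 + \left(-1275264 + \left(-575 + \left(376 - 134\right)\right) \left(-198\right)\right) \left(-399964 + \left(974406 + 281632\right) \left(-1198546 - 922604\right)\right) = 1088306 + \left(-1275264 + \left(-575 + 242\right) \left(-198\right)\right) \left(-399964 + 1256038 \left(-2121150\right)\right) = 1088306 + \left(-1275264 - -65934\right) \left(-399964 - 2664245003700\right) = 1088306 + \left(-1275264 + 65934\right) \left(-2664245403664\right) = 1088306 - -3221951894012985120 = 1088306 + 3221951894012985120 = 3221951894014073426$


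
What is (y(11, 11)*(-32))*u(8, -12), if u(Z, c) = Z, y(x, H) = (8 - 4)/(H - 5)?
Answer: -512/3 ≈ -170.67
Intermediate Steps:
y(x, H) = 4/(-5 + H)
(y(11, 11)*(-32))*u(8, -12) = ((4/(-5 + 11))*(-32))*8 = ((4/6)*(-32))*8 = ((4*(⅙))*(-32))*8 = ((⅔)*(-32))*8 = -64/3*8 = -512/3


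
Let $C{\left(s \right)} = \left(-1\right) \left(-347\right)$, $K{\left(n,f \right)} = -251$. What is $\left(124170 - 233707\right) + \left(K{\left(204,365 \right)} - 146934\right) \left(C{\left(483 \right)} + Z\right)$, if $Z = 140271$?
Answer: $-20696969867$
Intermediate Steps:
$C{\left(s \right)} = 347$
$\left(124170 - 233707\right) + \left(K{\left(204,365 \right)} - 146934\right) \left(C{\left(483 \right)} + Z\right) = \left(124170 - 233707\right) + \left(-251 - 146934\right) \left(347 + 140271\right) = -109537 - 20696860330 = -20696969867$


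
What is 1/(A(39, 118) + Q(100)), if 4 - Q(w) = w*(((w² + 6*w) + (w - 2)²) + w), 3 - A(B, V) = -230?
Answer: -1/2030163 ≈ -4.9257e-7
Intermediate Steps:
A(B, V) = 233 (A(B, V) = 3 - 1*(-230) = 3 + 230 = 233)
Q(w) = 4 - w*(w² + (-2 + w)² + 7*w) (Q(w) = 4 - w*(((w² + 6*w) + (w - 2)²) + w) = 4 - w*(((w² + 6*w) + (-2 + w)²) + w) = 4 - w*((w² + (-2 + w)² + 6*w) + w) = 4 - w*(w² + (-2 + w)² + 7*w))
1/(A(39, 118) + Q(100)) = 1/(233 + (4 - 4*100 - 3*100² - 2*100³)) = 1/(233 + (4 - 400 - 3*10000 - 2*1000000)) = 1/(233 + (4 - 400 - 30000 - 2000000)) = 1/(233 - 2030396) = 1/(-2030163) = -1/2030163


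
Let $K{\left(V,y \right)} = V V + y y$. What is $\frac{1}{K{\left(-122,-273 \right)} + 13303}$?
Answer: $\frac{1}{102716} \approx 9.7356 \cdot 10^{-6}$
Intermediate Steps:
$K{\left(V,y \right)} = V^{2} + y^{2}$
$\frac{1}{K{\left(-122,-273 \right)} + 13303} = \frac{1}{\left(\left(-122\right)^{2} + \left(-273\right)^{2}\right) + 13303} = \frac{1}{\left(14884 + 74529\right) + 13303} = \frac{1}{89413 + 13303} = \frac{1}{102716}$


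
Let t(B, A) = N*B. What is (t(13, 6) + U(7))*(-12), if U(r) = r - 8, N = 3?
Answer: -456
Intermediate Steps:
t(B, A) = 3*B
U(r) = -8 + r
(t(13, 6) + U(7))*(-12) = (3*13 + (-8 + 7))*(-12) = (39 - 1)*(-12) = 38*(-12) = -456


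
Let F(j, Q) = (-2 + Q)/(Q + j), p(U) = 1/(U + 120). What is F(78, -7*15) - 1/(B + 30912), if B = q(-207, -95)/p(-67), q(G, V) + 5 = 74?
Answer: 410984/103707 ≈ 3.9629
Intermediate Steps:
q(G, V) = 69 (q(G, V) = -5 + 74 = 69)
p(U) = 1/(120 + U)
B = 3657 (B = 69/(1/(120 - 67)) = 69/(1/53) = 69*53 = 3657)
F(j, Q) = (-2 + Q)/(Q + j)
F(78, -7*15) - 1/(B + 30912) = (-2 - 7*15)/(-7*15 + 78) - 1/(3657 + 30912) = (-2 - 105)/(-105 + 78) - 1/34569 = -107/(-27) - 1*1/34569 = -1/27*(-107) - 1/34569 = 107/27 - 1/34569 = 410984/103707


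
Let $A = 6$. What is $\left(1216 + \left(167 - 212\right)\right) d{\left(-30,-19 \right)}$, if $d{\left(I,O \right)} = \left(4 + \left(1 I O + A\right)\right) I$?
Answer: $-20375400$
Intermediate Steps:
$d{\left(I,O \right)} = I \left(10 + I O\right)$ ($d{\left(I,O \right)} = \left(4 + \left(1 I O + 6\right)\right) I = \left(4 + \left(I O + 6\right)\right) I = \left(4 + \left(6 + I O\right)\right) I = \left(10 + I O\right) I = I \left(10 + I O\right)$)
$\left(1216 + \left(167 - 212\right)\right) d{\left(-30,-19 \right)} = \left(1216 + \left(167 - 212\right)\right) \left(- 30 \left(10 - -570\right)\right) = \left(1216 + \left(167 - 212\right)\right) \left(- 30 \left(10 + 570\right)\right) = \left(1216 - 45\right) \left(\left(-30\right) 580\right) = 1171 \left(-17400\right) = -20375400$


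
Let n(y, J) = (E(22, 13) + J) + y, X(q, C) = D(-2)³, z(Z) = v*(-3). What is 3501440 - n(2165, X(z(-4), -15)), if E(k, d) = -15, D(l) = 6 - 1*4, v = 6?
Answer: 3499282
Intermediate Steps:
D(l) = 2 (D(l) = 6 - 4 = 2)
z(Z) = -18 (z(Z) = 6*(-3) = -18)
X(q, C) = 8 (X(q, C) = 2³ = 8)
n(y, J) = -15 + J + y (n(y, J) = (-15 + J) + y = -15 + J + y)
3501440 - n(2165, X(z(-4), -15)) = 3501440 - (-15 + 8 + 2165) = 3501440 - 1*2158 = 3501440 - 2158 = 3499282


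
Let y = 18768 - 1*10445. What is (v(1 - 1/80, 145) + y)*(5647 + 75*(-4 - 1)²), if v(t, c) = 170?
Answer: 63884346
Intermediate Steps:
y = 8323 (y = 18768 - 10445 = 8323)
(v(1 - 1/80, 145) + y)*(5647 + 75*(-4 - 1)²) = (170 + 8323)*(5647 + 75*(-4 - 1)²) = 8493*(5647 + 75*(-5)²) = 8493*(5647 + 75*25) = 8493*(5647 + 1875) = 8493*7522 = 63884346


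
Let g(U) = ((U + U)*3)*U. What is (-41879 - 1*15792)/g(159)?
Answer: -57671/151686 ≈ -0.38020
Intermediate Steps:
g(U) = 6*U**2 (g(U) = ((2*U)*3)*U = (6*U)*U = 6*U**2)
(-41879 - 1*15792)/g(159) = (-41879 - 1*15792)/((6*159**2)) = (-41879 - 15792)/((6*25281)) = -57671/151686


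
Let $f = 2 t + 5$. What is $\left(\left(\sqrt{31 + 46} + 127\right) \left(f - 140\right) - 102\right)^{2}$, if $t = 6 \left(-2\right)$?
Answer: $413833662 + 6453810 \sqrt{77} \approx 4.7047 \cdot 10^{8}$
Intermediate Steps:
$t = -12$
$f = -19$ ($f = 2 \left(-12\right) + 5 = -24 + 5 = -19$)
$\left(\left(\sqrt{31 + 46} + 127\right) \left(f - 140\right) - 102\right)^{2} = \left(\left(\sqrt{31 + 46} + 127\right) \left(-19 - 140\right) - 102\right)^{2} = \left(\left(\sqrt{77} + 127\right) \left(-159\right) - 102\right)^{2} = \left(\left(127 + \sqrt{77}\right) \left(-159\right) - 102\right)^{2} = \left(\left(-20193 - 159 \sqrt{77}\right) - 102\right)^{2} = \left(-20295 - 159 \sqrt{77}\right)^{2}$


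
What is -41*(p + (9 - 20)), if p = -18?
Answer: 1189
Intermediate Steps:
-41*(p + (9 - 20)) = -41*(-18 + (9 - 20)) = -41*(-18 - 11) = -41*(-29) = 1189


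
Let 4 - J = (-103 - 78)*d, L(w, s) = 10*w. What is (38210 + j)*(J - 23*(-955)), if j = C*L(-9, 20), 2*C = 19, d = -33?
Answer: 597530580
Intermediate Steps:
C = 19/2 (C = (1/2)*19 = 19/2 ≈ 9.5000)
j = -855 (j = 19*(10*(-9))/2 = (19/2)*(-90) = -855)
J = -5969 (J = 4 - (-103 - 78)*(-33) = 4 - (-181)*(-33) = 4 - 1*5973 = 4 - 5973 = -5969)
(38210 + j)*(J - 23*(-955)) = (38210 - 855)*(-5969 - 23*(-955)) = 37355*(-5969 + 21965) = 37355*15996 = 597530580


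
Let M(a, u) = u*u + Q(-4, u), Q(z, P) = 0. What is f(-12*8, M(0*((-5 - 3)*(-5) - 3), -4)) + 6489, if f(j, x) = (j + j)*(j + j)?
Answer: 43353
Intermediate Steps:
M(a, u) = u² (M(a, u) = u*u + 0 = u² + 0 = u²)
f(j, x) = 4*j² (f(j, x) = (2*j)*(2*j) = 4*j²)
f(-12*8, M(0*((-5 - 3)*(-5) - 3), -4)) + 6489 = 4*(-12*8)² + 6489 = 4*(-96)² + 6489 = 4*9216 + 6489 = 36864 + 6489 = 43353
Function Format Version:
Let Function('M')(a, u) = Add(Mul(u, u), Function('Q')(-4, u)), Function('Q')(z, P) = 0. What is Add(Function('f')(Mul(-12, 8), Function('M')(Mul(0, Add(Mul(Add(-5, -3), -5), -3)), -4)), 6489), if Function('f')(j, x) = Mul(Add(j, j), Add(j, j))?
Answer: 43353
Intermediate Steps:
Function('M')(a, u) = Pow(u, 2) (Function('M')(a, u) = Add(Mul(u, u), 0) = Add(Pow(u, 2), 0) = Pow(u, 2))
Function('f')(j, x) = Mul(4, Pow(j, 2)) (Function('f')(j, x) = Mul(Mul(2, j), Mul(2, j)) = Mul(4, Pow(j, 2)))
Add(Function('f')(Mul(-12, 8), Function('M')(Mul(0, Add(Mul(Add(-5, -3), -5), -3)), -4)), 6489) = Add(Mul(4, Pow(Mul(-12, 8), 2)), 6489) = Add(Mul(4, Pow(-96, 2)), 6489) = Add(Mul(4, 9216), 6489) = Add(36864, 6489) = 43353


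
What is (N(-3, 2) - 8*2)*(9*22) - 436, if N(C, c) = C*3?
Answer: -5386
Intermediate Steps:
N(C, c) = 3*C
(N(-3, 2) - 8*2)*(9*22) - 436 = (3*(-3) - 8*2)*(9*22) - 436 = (-9 - 16)*198 - 436 = -25*198 - 436 = -4950 - 436 = -5386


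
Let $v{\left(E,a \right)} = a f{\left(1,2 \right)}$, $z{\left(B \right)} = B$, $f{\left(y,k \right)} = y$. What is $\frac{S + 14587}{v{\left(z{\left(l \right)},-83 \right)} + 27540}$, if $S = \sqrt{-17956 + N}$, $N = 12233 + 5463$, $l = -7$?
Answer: $\frac{14587}{27457} + \frac{2 i \sqrt{65}}{27457} \approx 0.53127 + 0.00058726 i$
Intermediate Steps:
$N = 17696$
$v{\left(E,a \right)} = a$ ($v{\left(E,a \right)} = a 1 = a$)
$S = 2 i \sqrt{65}$ ($S = \sqrt{-17956 + 17696} = \sqrt{-260} = 2 i \sqrt{65} \approx 16.125 i$)
$\frac{S + 14587}{v{\left(z{\left(l \right)},-83 \right)} + 27540} = \frac{2 i \sqrt{65} + 14587}{-83 + 27540} = \frac{14587 + 2 i \sqrt{65}}{27457} = \left(14587 + 2 i \sqrt{65}\right) \frac{1}{27457} = \frac{14587}{27457} + \frac{2 i \sqrt{65}}{27457}$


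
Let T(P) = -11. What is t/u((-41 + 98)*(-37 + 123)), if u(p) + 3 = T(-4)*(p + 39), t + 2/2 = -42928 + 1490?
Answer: 13813/18118 ≈ 0.76239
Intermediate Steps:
t = -41439 (t = -1 + (-42928 + 1490) = -1 - 41438 = -41439)
u(p) = -432 - 11*p (u(p) = -3 - 11*(p + 39) = -3 - 11*(39 + p) = -3 + (-429 - 11*p) = -432 - 11*p)
t/u((-41 + 98)*(-37 + 123)) = -41439/(-432 - 11*(-41 + 98)*(-37 + 123)) = -41439/(-432 - 627*86) = -41439/(-432 - 11*4902) = -41439/(-432 - 53922) = -41439/(-54354) = -41439*(-1/54354) = 13813/18118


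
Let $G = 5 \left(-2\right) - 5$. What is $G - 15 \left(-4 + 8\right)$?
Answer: $-75$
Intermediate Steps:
$G = -15$ ($G = -10 - 5 = -15$)
$G - 15 \left(-4 + 8\right) = -15 - 15 \left(-4 + 8\right) = -15 - 60 = -75$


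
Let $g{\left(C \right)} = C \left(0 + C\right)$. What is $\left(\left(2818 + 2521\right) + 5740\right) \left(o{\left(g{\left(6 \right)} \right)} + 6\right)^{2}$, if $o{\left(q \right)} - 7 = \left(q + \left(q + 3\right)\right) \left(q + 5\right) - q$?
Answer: $103197605616$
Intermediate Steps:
$g{\left(C \right)} = C^{2}$ ($g{\left(C \right)} = C C = C^{2}$)
$o{\left(q \right)} = 7 - q + \left(3 + 2 q\right) \left(5 + q\right)$ ($o{\left(q \right)} = 7 - \left(q - \left(q + \left(q + 3\right)\right) \left(q + 5\right)\right) = 7 - \left(q - \left(q + \left(3 + q\right)\right) \left(5 + q\right)\right) = 7 - \left(q - \left(3 + 2 q\right) \left(5 + q\right)\right) = 7 - q + \left(3 + 2 q\right) \left(5 + q\right)$)
$\left(\left(2818 + 2521\right) + 5740\right) \left(o{\left(g{\left(6 \right)} \right)} + 6\right)^{2} = \left(\left(2818 + 2521\right) + 5740\right) \left(\left(22 + 2 \left(6^{2}\right)^{2} + 12 \cdot 6^{2}\right) + 6\right)^{2} = \left(5339 + 5740\right) \left(\left(22 + 2 \cdot 36^{2} + 12 \cdot 36\right) + 6\right)^{2} = 11079 \left(\left(22 + 2 \cdot 1296 + 432\right) + 6\right)^{2} = 11079 \left(\left(22 + 2592 + 432\right) + 6\right)^{2} = 11079 \left(3046 + 6\right)^{2} = 11079 \cdot 3052^{2} = 11079 \cdot 9314704 = 103197605616$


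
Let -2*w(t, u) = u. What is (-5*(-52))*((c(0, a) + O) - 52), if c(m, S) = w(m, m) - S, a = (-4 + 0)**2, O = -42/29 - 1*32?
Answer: -764920/29 ≈ -26377.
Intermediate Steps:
w(t, u) = -u/2
O = -970/29 (O = -42*1/29 - 32 = -42/29 - 32 = -970/29 ≈ -33.448)
a = 16 (a = (-4)**2 = 16)
c(m, S) = -S - m/2 (c(m, S) = -m/2 - S = -S - m/2)
(-5*(-52))*((c(0, a) + O) - 52) = (-5*(-52))*(((-1*16 - 1/2*0) - 970/29) - 52) = 260*(((-16 + 0) - 970/29) - 52) = 260*((-16 - 970/29) - 52) = 260*(-1434/29 - 52) = 260*(-2942/29) = -764920/29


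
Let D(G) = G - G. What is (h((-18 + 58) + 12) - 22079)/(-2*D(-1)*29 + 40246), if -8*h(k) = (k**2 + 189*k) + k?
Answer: -11826/20123 ≈ -0.58769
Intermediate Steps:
D(G) = 0
h(k) = -95*k/4 - k**2/8 (h(k) = -((k**2 + 189*k) + k)/8 = -(k**2 + 190*k)/8 = -95*k/4 - k**2/8)
(h((-18 + 58) + 12) - 22079)/(-2*D(-1)*29 + 40246) = (-((-18 + 58) + 12)*(190 + ((-18 + 58) + 12))/8 - 22079)/(-2*0*29 + 40246) = (-(40 + 12)*(190 + (40 + 12))/8 - 22079)/(0*29 + 40246) = (-1/8*52*(190 + 52) - 22079)/(0 + 40246) = (-1/8*52*242 - 22079)/40246 = (-1573 - 22079)*(1/40246) = -23652*1/40246 = -11826/20123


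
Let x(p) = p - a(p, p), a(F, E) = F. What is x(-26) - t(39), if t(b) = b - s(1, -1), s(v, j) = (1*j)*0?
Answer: -39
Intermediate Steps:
s(v, j) = 0 (s(v, j) = j*0 = 0)
t(b) = b (t(b) = b - 1*0 = b + 0 = b)
x(p) = 0 (x(p) = p - p = 0)
x(-26) - t(39) = 0 - 1*39 = 0 - 39 = -39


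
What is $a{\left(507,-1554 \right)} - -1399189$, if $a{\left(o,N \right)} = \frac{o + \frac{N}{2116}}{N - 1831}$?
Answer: $\frac{5010957005741}{3581330} \approx 1.3992 \cdot 10^{6}$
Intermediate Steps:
$a{\left(o,N \right)} = \frac{o + \frac{N}{2116}}{-1831 + N}$ ($a{\left(o,N \right)} = \frac{o + N \frac{1}{2116}}{-1831 + N} = \frac{o + \frac{N}{2116}}{-1831 + N}$)
$a{\left(507,-1554 \right)} - -1399189 = \frac{507 + \frac{1}{2116} \left(-1554\right)}{-1831 - 1554} - -1399189 = \frac{507 - \frac{777}{1058}}{-3385} + 1399189 = \left(- \frac{1}{3385}\right) \frac{535629}{1058} + 1399189 = - \frac{535629}{3581330} + 1399189 = \frac{5010957005741}{3581330}$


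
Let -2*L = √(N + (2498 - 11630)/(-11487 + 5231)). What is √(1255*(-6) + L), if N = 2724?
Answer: √(-4604775720 - 391*√1666684029)/782 ≈ 86.926*I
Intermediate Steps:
L = -√1666684029/1564 (L = -√(2724 + (2498 - 11630)/(-11487 + 5231))/2 = -√(2724 - 9132/(-6256))/2 = -√(2724 - 9132*(-1/6256))/2 = -√(2724 + 2283/1564)/2 = -√1666684029/1564 ≈ -26.103)
√(1255*(-6) + L) = √(1255*(-6) - √1666684029/1564) = √(-7530 - √1666684029/1564)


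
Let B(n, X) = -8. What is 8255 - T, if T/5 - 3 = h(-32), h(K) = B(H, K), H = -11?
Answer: 8280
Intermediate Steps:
h(K) = -8
T = -25 (T = 15 + 5*(-8) = 15 - 40 = -25)
8255 - T = 8255 - 1*(-25) = 8255 + 25 = 8280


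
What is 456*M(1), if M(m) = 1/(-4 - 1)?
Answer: -456/5 ≈ -91.200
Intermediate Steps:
M(m) = -⅕ (M(m) = 1/(-5) = -⅕)
456*M(1) = 456*(-⅕) = -456/5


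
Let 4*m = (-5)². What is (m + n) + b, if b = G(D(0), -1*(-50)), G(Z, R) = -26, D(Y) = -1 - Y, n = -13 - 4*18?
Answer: -419/4 ≈ -104.75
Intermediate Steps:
n = -85 (n = -13 - 72 = -85)
m = 25/4 (m = (¼)*(-5)² = (¼)*25 = 25/4 ≈ 6.2500)
b = -26
(m + n) + b = (25/4 - 85) - 26 = -315/4 - 26 = -419/4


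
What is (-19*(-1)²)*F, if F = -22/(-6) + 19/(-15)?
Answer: -228/5 ≈ -45.600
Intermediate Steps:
F = 12/5 (F = -22*(-⅙) + 19*(-1/15) = 11/3 - 19/15 = 12/5 ≈ 2.4000)
(-19*(-1)²)*F = -19*(-1)²*(12/5) = -19*1*(12/5) = -19*12/5 = -228/5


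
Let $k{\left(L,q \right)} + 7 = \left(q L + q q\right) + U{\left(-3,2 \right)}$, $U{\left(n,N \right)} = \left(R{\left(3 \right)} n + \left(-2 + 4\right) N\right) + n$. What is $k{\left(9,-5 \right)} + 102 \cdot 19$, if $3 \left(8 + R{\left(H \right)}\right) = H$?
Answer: $1933$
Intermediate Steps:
$R{\left(H \right)} = -8 + \frac{H}{3}$
$U{\left(n,N \right)} = - 6 n + 2 N$ ($U{\left(n,N \right)} = \left(\left(-8 + \frac{1}{3} \cdot 3\right) n + \left(-2 + 4\right) N\right) + n = \left(\left(-8 + 1\right) n + 2 N\right) + n = \left(- 7 n + 2 N\right) + n = - 6 n + 2 N$)
$k{\left(L,q \right)} = 15 + q^{2} + L q$ ($k{\left(L,q \right)} = -7 + \left(\left(q L + q q\right) + \left(\left(-6\right) \left(-3\right) + 2 \cdot 2\right)\right) = -7 + \left(\left(L q + q^{2}\right) + \left(18 + 4\right)\right) = -7 + \left(\left(q^{2} + L q\right) + 22\right) = -7 + \left(22 + q^{2} + L q\right) = 15 + q^{2} + L q$)
$k{\left(9,-5 \right)} + 102 \cdot 19 = \left(15 + \left(-5\right)^{2} + 9 \left(-5\right)\right) + 102 \cdot 19 = \left(15 + 25 - 45\right) + 1938 = -5 + 1938 = 1933$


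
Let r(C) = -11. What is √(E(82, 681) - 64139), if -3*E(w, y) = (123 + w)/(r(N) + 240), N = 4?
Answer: I*√30271760526/687 ≈ 253.26*I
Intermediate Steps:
E(w, y) = -41/229 - w/687 (E(w, y) = -(123 + w)/(3*(-11 + 240)) = -(123 + w)/(3*229) = -(123/229 + w/229)/3 = -41/229 - w/687)
√(E(82, 681) - 64139) = √((-41/229 - 1/687*82) - 64139) = √((-41/229 - 82/687) - 64139) = √(-205/687 - 64139) = √(-44063698/687) = I*√30271760526/687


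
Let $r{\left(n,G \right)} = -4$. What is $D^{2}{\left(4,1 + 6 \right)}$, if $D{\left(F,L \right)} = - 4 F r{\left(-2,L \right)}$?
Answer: $4096$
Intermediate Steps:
$D{\left(F,L \right)} = 16 F$ ($D{\left(F,L \right)} = - 4 F \left(-4\right) = 16 F$)
$D^{2}{\left(4,1 + 6 \right)} = \left(16 \cdot 4\right)^{2} = 64^{2} = 4096$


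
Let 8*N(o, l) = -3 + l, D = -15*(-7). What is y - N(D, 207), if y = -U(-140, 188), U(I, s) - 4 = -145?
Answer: 231/2 ≈ 115.50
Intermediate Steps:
U(I, s) = -141 (U(I, s) = 4 - 145 = -141)
y = 141 (y = -1*(-141) = 141)
D = 105
N(o, l) = -3/8 + l/8 (N(o, l) = (-3 + l)/8 = -3/8 + l/8)
y - N(D, 207) = 141 - (-3/8 + (⅛)*207) = 141 - (-3/8 + 207/8) = 141 - 1*51/2 = 141 - 51/2 = 231/2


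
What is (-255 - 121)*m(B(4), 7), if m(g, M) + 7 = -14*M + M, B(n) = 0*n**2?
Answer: 36848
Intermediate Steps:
B(n) = 0
m(g, M) = -7 - 13*M (m(g, M) = -7 + (-14*M + M) = -7 - 13*M)
(-255 - 121)*m(B(4), 7) = (-255 - 121)*(-7 - 13*7) = -376*(-7 - 91) = -376*(-98) = 36848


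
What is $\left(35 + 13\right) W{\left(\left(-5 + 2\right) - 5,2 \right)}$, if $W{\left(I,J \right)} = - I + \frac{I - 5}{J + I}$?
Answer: $488$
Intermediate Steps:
$W{\left(I,J \right)} = - I + \frac{-5 + I}{I + J}$
$\left(35 + 13\right) W{\left(\left(-5 + 2\right) - 5,2 \right)} = \left(35 + 13\right) \frac{-5 + \left(\left(-5 + 2\right) - 5\right) - \left(\left(-5 + 2\right) - 5\right)^{2} - \left(\left(-5 + 2\right) - 5\right) 2}{\left(\left(-5 + 2\right) - 5\right) + 2} = 48 \frac{-5 - 8 - \left(-3 - 5\right)^{2} - \left(-3 - 5\right) 2}{\left(-3 - 5\right) + 2} = 48 \frac{-5 - 8 - \left(-8\right)^{2} - \left(-8\right) 2}{-8 + 2} = 48 \frac{-5 - 8 - 64 + 16}{-6} = 48 \left(- \frac{-5 - 8 - 64 + 16}{6}\right) = 48 \left(\left(- \frac{1}{6}\right) \left(-61\right)\right) = 48 \cdot \frac{61}{6} = 488$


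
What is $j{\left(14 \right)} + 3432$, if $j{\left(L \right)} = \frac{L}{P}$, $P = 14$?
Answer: $3433$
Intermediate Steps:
$j{\left(L \right)} = \frac{L}{14}$
$j{\left(14 \right)} + 3432 = \frac{1}{14} \cdot 14 + 3432 = 1 + 3432 = 3433$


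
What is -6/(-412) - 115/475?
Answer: -4453/19570 ≈ -0.22754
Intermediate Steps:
-6/(-412) - 115/475 = -6*(-1/412) - 115*1/475 = 3/206 - 23/95 = -4453/19570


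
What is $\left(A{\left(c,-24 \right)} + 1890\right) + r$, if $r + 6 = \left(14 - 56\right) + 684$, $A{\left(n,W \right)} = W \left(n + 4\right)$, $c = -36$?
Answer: $3294$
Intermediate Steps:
$A{\left(n,W \right)} = W \left(4 + n\right)$
$r = 636$ ($r = -6 + \left(\left(14 - 56\right) + 684\right) = -6 + \left(-42 + 684\right) = -6 + 642 = 636$)
$\left(A{\left(c,-24 \right)} + 1890\right) + r = \left(- 24 \left(4 - 36\right) + 1890\right) + 636 = \left(\left(-24\right) \left(-32\right) + 1890\right) + 636 = \left(768 + 1890\right) + 636 = 2658 + 636 = 3294$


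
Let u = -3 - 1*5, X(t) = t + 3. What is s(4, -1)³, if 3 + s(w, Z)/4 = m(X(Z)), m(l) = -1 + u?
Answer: -110592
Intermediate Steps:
X(t) = 3 + t
u = -8 (u = -3 - 5 = -8)
m(l) = -9 (m(l) = -1 - 8 = -9)
s(w, Z) = -48 (s(w, Z) = -12 + 4*(-9) = -12 - 36 = -48)
s(4, -1)³ = (-48)³ = -110592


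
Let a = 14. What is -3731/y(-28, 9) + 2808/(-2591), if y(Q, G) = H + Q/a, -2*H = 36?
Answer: 9610861/51820 ≈ 185.47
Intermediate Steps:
H = -18 (H = -½*36 = -18)
y(Q, G) = -18 + Q/14
-3731/y(-28, 9) + 2808/(-2591) = -3731/(-18 + (1/14)*(-28)) + 2808/(-2591) = -3731/(-18 - 2) + 2808*(-1/2591) = -3731/(-20) - 2808/2591 = -3731*(-1/20) - 2808/2591 = 3731/20 - 2808/2591 = 9610861/51820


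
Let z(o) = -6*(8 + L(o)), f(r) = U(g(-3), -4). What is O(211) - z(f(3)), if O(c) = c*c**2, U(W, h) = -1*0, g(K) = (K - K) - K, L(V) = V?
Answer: 9393979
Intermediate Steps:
g(K) = -K (g(K) = 0 - K = -K)
U(W, h) = 0
f(r) = 0
O(c) = c**3
z(o) = -48 - 6*o (z(o) = -6*(8 + o) = -48 - 6*o)
O(211) - z(f(3)) = 211**3 - (-48 - 6*0) = 9393931 - (-48 + 0) = 9393931 - 1*(-48) = 9393931 + 48 = 9393979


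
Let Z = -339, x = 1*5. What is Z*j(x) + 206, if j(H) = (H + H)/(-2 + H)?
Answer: -924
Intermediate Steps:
x = 5
j(H) = 2*H/(-2 + H) (j(H) = (2*H)/(-2 + H) = 2*H/(-2 + H))
Z*j(x) + 206 = -678*5/(-2 + 5) + 206 = -678*5/3 + 206 = -339*10/3 + 206 = -1130 + 206 = -924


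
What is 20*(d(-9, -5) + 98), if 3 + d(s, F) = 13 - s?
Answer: 2340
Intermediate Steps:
d(s, F) = 10 - s (d(s, F) = -3 + (13 - s) = 10 - s)
20*(d(-9, -5) + 98) = 20*((10 - 1*(-9)) + 98) = 20*((10 + 9) + 98) = 20*(19 + 98) = 20*117 = 2340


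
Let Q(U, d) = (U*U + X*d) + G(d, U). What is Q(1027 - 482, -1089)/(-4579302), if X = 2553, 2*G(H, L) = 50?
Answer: 2483167/4579302 ≈ 0.54226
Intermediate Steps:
G(H, L) = 25 (G(H, L) = (1/2)*50 = 25)
Q(U, d) = 25 + U**2 + 2553*d (Q(U, d) = (U*U + 2553*d) + 25 = (U**2 + 2553*d) + 25 = 25 + U**2 + 2553*d)
Q(1027 - 482, -1089)/(-4579302) = (25 + (1027 - 482)**2 + 2553*(-1089))/(-4579302) = (25 + 545**2 - 2780217)*(-1/4579302) = (25 + 297025 - 2780217)*(-1/4579302) = -2483167*(-1/4579302) = 2483167/4579302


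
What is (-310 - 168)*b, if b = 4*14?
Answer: -26768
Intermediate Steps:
b = 56
(-310 - 168)*b = (-310 - 168)*56 = -478*56 = -26768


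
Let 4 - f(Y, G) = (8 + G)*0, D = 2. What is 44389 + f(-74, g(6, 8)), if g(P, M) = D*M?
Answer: 44393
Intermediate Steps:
g(P, M) = 2*M
f(Y, G) = 4 (f(Y, G) = 4 - (8 + G)*0 = 4 - 1*0 = 4 + 0 = 4)
44389 + f(-74, g(6, 8)) = 44389 + 4 = 44393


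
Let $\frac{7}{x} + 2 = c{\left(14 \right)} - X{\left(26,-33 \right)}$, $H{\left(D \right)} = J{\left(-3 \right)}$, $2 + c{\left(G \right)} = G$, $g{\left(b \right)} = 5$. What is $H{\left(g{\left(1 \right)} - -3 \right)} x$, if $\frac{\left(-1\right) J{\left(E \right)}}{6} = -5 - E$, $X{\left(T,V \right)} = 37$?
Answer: $- \frac{28}{9} \approx -3.1111$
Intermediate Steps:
$c{\left(G \right)} = -2 + G$
$J{\left(E \right)} = 30 + 6 E$ ($J{\left(E \right)} = - 6 \left(-5 - E\right) = 30 + 6 E$)
$H{\left(D \right)} = 12$ ($H{\left(D \right)} = 30 + 6 \left(-3\right) = 30 - 18 = 12$)
$x = - \frac{7}{27}$ ($x = \frac{7}{-2 + \left(\left(-2 + 14\right) - 37\right)} = \frac{7}{-2 + \left(12 - 37\right)} = \frac{7}{-2 - 25} = \frac{7}{-27} = 7 \left(- \frac{1}{27}\right) = - \frac{7}{27} \approx -0.25926$)
$H{\left(g{\left(1 \right)} - -3 \right)} x = 12 \left(- \frac{7}{27}\right) = - \frac{28}{9}$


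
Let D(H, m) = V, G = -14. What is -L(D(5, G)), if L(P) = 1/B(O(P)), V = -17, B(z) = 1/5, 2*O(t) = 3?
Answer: -5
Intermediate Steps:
O(t) = 3/2 (O(t) = (1/2)*3 = 3/2)
B(z) = 1/5
D(H, m) = -17
L(P) = 5 (L(P) = 1/(1/5) = 5)
-L(D(5, G)) = -1*5 = -5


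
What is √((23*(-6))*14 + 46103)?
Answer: √44171 ≈ 210.17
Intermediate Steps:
√((23*(-6))*14 + 46103) = √(-138*14 + 46103) = √(-1932 + 46103) = √44171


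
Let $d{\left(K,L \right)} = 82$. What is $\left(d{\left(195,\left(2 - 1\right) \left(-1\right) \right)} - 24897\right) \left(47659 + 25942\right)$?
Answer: $-1826408815$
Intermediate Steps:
$\left(d{\left(195,\left(2 - 1\right) \left(-1\right) \right)} - 24897\right) \left(47659 + 25942\right) = \left(82 - 24897\right) \left(47659 + 25942\right) = \left(-24815\right) 73601 = -1826408815$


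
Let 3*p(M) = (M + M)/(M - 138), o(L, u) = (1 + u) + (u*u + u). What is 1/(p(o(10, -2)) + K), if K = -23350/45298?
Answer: -9308739/4843723 ≈ -1.9218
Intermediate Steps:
o(L, u) = 1 + u**2 + 2*u (o(L, u) = (1 + u) + (u**2 + u) = (1 + u) + (u + u**2) = 1 + u**2 + 2*u)
K = -11675/22649 (K = -23350*1/45298 = -11675/22649 ≈ -0.51548)
p(M) = 2*M/(3*(-138 + M)) (p(M) = ((M + M)/(M - 138))/3 = ((2*M)/(-138 + M))/3 = (2*M/(-138 + M))/3 = 2*M/(3*(-138 + M)))
1/(p(o(10, -2)) + K) = 1/(2*(1 + (-2)**2 + 2*(-2))/(3*(-138 + (1 + (-2)**2 + 2*(-2)))) - 11675/22649) = 1/(2*(1 + 4 - 4)/(3*(-138 + (1 + 4 - 4))) - 11675/22649) = 1/((2/3)*1/(-138 + 1) - 11675/22649) = 1/((2/3)*1/(-137) - 11675/22649) = 1/((2/3)*1*(-1/137) - 11675/22649) = 1/(-2/411 - 11675/22649) = 1/(-4843723/9308739) = -9308739/4843723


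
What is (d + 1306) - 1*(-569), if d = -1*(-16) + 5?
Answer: 1896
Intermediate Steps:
d = 21 (d = 16 + 5 = 21)
(d + 1306) - 1*(-569) = (21 + 1306) - 1*(-569) = 1327 + 569 = 1896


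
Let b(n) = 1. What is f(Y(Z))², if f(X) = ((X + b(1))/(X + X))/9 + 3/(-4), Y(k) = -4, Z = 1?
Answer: 289/576 ≈ 0.50174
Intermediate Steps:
f(X) = -¾ + (1 + X)/(18*X) (f(X) = ((X + 1)/(X + X))/9 + 3/(-4) = ((1 + X)/((2*X)))*(⅑) + 3*(-¼) = ((1 + X)*(1/(2*X)))*(⅑) - ¾ = ((1 + X)/(2*X))*(⅑) - ¾ = (1 + X)/(18*X) - ¾ = -¾ + (1 + X)/(18*X))
f(Y(Z))² = ((1/36)*(2 - 25*(-4))/(-4))² = ((1/36)*(-¼)*(2 + 100))² = ((1/36)*(-¼)*102)² = (-17/24)² = 289/576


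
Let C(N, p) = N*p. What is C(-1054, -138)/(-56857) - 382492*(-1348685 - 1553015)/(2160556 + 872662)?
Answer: 31551918735485132/86229837913 ≈ 3.6591e+5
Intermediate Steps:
C(-1054, -138)/(-56857) - 382492*(-1348685 - 1553015)/(2160556 + 872662) = -1054*(-138)/(-56857) - 382492*(-1348685 - 1553015)/(2160556 + 872662) = 145452*(-1/56857) - 382492/(3033218/(-2901700)) = -145452/56857 - 382492/(3033218*(-1/2901700)) = -145452/56857 - 382492/(-1516609/1450850) = -145452/56857 - 382492*(-1450850/1516609) = -145452/56857 + 554938518200/1516609 = 31551918735485132/86229837913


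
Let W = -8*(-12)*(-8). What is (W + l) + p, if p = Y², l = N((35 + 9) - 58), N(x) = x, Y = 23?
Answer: -253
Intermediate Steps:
l = -14 (l = (35 + 9) - 58 = 44 - 58 = -14)
p = 529 (p = 23² = 529)
W = -768 (W = 96*(-8) = -768)
(W + l) + p = (-768 - 14) + 529 = -782 + 529 = -253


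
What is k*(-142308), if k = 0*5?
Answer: 0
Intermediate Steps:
k = 0
k*(-142308) = 0*(-142308) = 0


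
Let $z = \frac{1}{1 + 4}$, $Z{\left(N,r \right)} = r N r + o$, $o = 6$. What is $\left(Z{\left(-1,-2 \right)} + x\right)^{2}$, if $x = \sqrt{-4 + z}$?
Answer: $\frac{\left(10 + i \sqrt{95}\right)^{2}}{25} \approx 0.2 + 7.7974 i$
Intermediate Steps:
$Z{\left(N,r \right)} = 6 + N r^{2}$ ($Z{\left(N,r \right)} = r N r + 6 = N r r + 6 = N r^{2} + 6 = 6 + N r^{2}$)
$z = \frac{1}{5} \approx 0.2$
$x = \frac{i \sqrt{95}}{5}$ ($x = \sqrt{-4 + \frac{1}{5}} = \sqrt{- \frac{19}{5}} = \frac{i \sqrt{95}}{5} \approx 1.9494 i$)
$\left(Z{\left(-1,-2 \right)} + x\right)^{2} = \left(\left(6 - \left(-2\right)^{2}\right) + \frac{i \sqrt{95}}{5}\right)^{2} = \left(\left(6 - 4\right) + \frac{i \sqrt{95}}{5}\right)^{2} = \left(2 + \frac{i \sqrt{95}}{5}\right)^{2}$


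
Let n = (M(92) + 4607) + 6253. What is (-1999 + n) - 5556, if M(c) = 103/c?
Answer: 304163/92 ≈ 3306.1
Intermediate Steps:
n = 999223/92 (n = (103/92 + 4607) + 6253 = 423947/92 + 6253 = 999223/92 ≈ 10861.)
(-1999 + n) - 5556 = (-1999 + 999223/92) - 5556 = 815315/92 - 5556 = 304163/92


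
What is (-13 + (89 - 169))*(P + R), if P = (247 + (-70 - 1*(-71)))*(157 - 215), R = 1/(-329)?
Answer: 440107341/329 ≈ 1.3377e+6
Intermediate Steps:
R = -1/329 ≈ -0.0030395
P = -14384 (P = (247 + (-70 + 71))*(-58) = (247 + 1)*(-58) = 248*(-58) = -14384)
(-13 + (89 - 169))*(P + R) = (-13 + (89 - 169))*(-14384 - 1/329) = (-13 - 80)*(-4732337/329) = -93*(-4732337/329) = 440107341/329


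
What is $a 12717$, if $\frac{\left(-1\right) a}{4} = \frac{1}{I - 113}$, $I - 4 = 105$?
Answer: $12717$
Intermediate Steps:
$I = 109$ ($I = 4 + 105 = 109$)
$a = 1$ ($a = - \frac{4}{109 - 113} = - \frac{4}{-4} = \left(-4\right) \left(- \frac{1}{4}\right) = 1$)
$a 12717 = 1 \cdot 12717 = 12717$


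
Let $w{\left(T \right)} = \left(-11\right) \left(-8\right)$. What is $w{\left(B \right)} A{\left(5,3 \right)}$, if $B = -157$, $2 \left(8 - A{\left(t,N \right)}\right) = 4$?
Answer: $528$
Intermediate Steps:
$A{\left(t,N \right)} = 6$ ($A{\left(t,N \right)} = 8 - 2 = 6$)
$w{\left(T \right)} = 88$
$w{\left(B \right)} A{\left(5,3 \right)} = 88 \cdot 6 = 528$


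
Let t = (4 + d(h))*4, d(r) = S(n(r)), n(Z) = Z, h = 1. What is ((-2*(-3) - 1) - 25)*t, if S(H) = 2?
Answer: -480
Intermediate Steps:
d(r) = 2
t = 24 (t = (4 + 2)*4 = 6*4 = 24)
((-2*(-3) - 1) - 25)*t = ((-2*(-3) - 1) - 25)*24 = ((6 - 1) - 25)*24 = (5 - 25)*24 = -20*24 = -480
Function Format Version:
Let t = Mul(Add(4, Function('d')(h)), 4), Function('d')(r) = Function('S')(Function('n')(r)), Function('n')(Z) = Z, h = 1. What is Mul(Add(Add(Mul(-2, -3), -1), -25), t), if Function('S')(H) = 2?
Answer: -480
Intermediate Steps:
Function('d')(r) = 2
t = 24 (t = Mul(Add(4, 2), 4) = Mul(6, 4) = 24)
Mul(Add(Add(Mul(-2, -3), -1), -25), t) = Mul(Add(Add(Mul(-2, -3), -1), -25), 24) = Mul(Add(Add(6, -1), -25), 24) = Mul(Add(5, -25), 24) = Mul(-20, 24) = -480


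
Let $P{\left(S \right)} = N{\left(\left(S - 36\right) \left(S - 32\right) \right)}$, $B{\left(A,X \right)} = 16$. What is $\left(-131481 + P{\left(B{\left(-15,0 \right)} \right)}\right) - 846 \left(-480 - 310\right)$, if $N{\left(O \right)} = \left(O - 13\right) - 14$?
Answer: $537152$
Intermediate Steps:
$N{\left(O \right)} = -27 + O$ ($N{\left(O \right)} = \left(-13 + O\right) - 14 = -27 + O$)
$P{\left(S \right)} = -27 + \left(-36 + S\right) \left(-32 + S\right)$ ($P{\left(S \right)} = -27 + \left(S - 36\right) \left(S - 32\right) = -27 + \left(-36 + S\right) \left(-32 + S\right)$)
$\left(-131481 + P{\left(B{\left(-15,0 \right)} \right)}\right) - 846 \left(-480 - 310\right) = \left(-131481 + \left(1125 + 16^{2} - 1088\right)\right) - 846 \left(-480 - 310\right) = \left(-131481 + \left(1125 + 256 - 1088\right)\right) - -668340 = \left(-131481 + 293\right) + 668340 = -131188 + 668340 = 537152$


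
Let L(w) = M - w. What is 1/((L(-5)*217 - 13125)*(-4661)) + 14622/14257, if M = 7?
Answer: 717039221239/699140197917 ≈ 1.0256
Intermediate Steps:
L(w) = 7 - w
1/((L(-5)*217 - 13125)*(-4661)) + 14622/14257 = 1/((7 - 1*(-5))*217 - 13125*(-4661)) + 14622/14257 = -1/4661/((7 + 5)*217 - 13125) + 14622*(1/14257) = -1/4661/(12*217 - 13125) + 14622/14257 = -1/4661/(2604 - 13125) + 14622/14257 = -1/4661/(-10521) + 14622/14257 = -1/10521*(-1/4661) + 14622/14257 = 1/49038381 + 14622/14257 = 717039221239/699140197917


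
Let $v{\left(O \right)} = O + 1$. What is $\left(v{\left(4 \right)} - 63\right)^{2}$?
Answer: $3364$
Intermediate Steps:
$v{\left(O \right)} = 1 + O$
$\left(v{\left(4 \right)} - 63\right)^{2} = \left(\left(1 + 4\right) - 63\right)^{2} = \left(5 - 63\right)^{2} = \left(-58\right)^{2} = 3364$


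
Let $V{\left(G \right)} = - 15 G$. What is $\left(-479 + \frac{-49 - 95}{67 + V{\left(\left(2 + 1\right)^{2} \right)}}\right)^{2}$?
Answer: $\frac{65723449}{289} \approx 2.2742 \cdot 10^{5}$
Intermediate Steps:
$\left(-479 + \frac{-49 - 95}{67 + V{\left(\left(2 + 1\right)^{2} \right)}}\right)^{2} = \left(-479 + \frac{-49 - 95}{67 - 15 \left(2 + 1\right)^{2}}\right)^{2} = \left(-479 - \frac{144}{67 - 15 \cdot 3^{2}}\right)^{2} = \left(-479 - \frac{144}{67 - 135}\right)^{2} = \left(-479 - \frac{144}{-68}\right)^{2} = \left(-479 - - \frac{36}{17}\right)^{2} = \left(-479 + \frac{36}{17}\right)^{2} = \left(- \frac{8107}{17}\right)^{2} = \frac{65723449}{289}$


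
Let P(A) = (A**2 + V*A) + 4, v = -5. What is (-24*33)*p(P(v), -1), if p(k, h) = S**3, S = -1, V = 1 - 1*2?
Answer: 792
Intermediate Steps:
V = -1 (V = 1 - 2 = -1)
P(A) = 4 + A**2 - A (P(A) = (A**2 - A) + 4 = 4 + A**2 - A)
p(k, h) = -1 (p(k, h) = (-1)**3 = -1)
(-24*33)*p(P(v), -1) = -24*33*(-1) = -792*(-1) = 792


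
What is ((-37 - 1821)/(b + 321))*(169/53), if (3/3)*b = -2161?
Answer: 157001/48760 ≈ 3.2199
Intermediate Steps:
b = -2161
((-37 - 1821)/(b + 321))*(169/53) = ((-37 - 1821)/(-2161 + 321))*(169/53) = (-1858/(-1840))*(169*(1/53)) = -1858*(-1/1840)*(169/53) = (929/920)*(169/53) = 157001/48760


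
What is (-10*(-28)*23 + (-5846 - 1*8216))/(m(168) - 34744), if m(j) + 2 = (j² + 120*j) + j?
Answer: -3811/6903 ≈ -0.55208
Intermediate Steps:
m(j) = -2 + j² + 121*j (m(j) = -2 + ((j² + 120*j) + j) = -2 + (j² + 121*j) = -2 + j² + 121*j)
(-10*(-28)*23 + (-5846 - 1*8216))/(m(168) - 34744) = (-10*(-28)*23 + (-5846 - 1*8216))/((-2 + 168² + 121*168) - 34744) = (280*23 + (-5846 - 8216))/((-2 + 28224 + 20328) - 34744) = (6440 - 14062)/(48550 - 34744) = -7622/13806 = -7622*1/13806 = -3811/6903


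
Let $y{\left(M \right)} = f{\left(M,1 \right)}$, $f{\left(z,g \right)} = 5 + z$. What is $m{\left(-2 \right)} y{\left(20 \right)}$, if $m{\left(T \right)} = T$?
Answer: $-50$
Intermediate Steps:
$y{\left(M \right)} = 5 + M$
$m{\left(-2 \right)} y{\left(20 \right)} = - 2 \left(5 + 20\right) = \left(-2\right) 25 = -50$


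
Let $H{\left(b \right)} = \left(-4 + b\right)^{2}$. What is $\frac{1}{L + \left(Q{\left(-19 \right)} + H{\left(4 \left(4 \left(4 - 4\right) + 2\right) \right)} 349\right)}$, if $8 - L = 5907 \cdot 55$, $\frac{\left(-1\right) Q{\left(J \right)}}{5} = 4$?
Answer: $- \frac{1}{319313} \approx -3.1317 \cdot 10^{-6}$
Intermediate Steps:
$Q{\left(J \right)} = -20$ ($Q{\left(J \right)} = \left(-5\right) 4 = -20$)
$L = -324877$ ($L = 8 - 5907 \cdot 55 = 8 - 324885 = -324877$)
$\frac{1}{L + \left(Q{\left(-19 \right)} + H{\left(4 \left(4 \left(4 - 4\right) + 2\right) \right)} 349\right)} = \frac{1}{-324877 - \left(20 - \left(-4 + 4 \left(4 \left(4 - 4\right) + 2\right)\right)^{2} \cdot 349\right)} = \frac{1}{-324877 - \left(20 - \left(-4 + 4 \left(4 \cdot 0 + 2\right)\right)^{2} \cdot 349\right)} = \frac{1}{-324877 - \left(20 - \left(-4 + 4 \left(0 + 2\right)\right)^{2} \cdot 349\right)} = \frac{1}{-324877 - \left(20 - \left(-4 + 4 \cdot 2\right)^{2} \cdot 349\right)} = \frac{1}{-324877 - \left(20 - \left(-4 + 8\right)^{2} \cdot 349\right)} = \frac{1}{-324877 - \left(20 - 4^{2} \cdot 349\right)} = \frac{1}{-324877 + \left(-20 + 16 \cdot 349\right)} = \frac{1}{-324877 + \left(-20 + 5584\right)} = \frac{1}{-324877 + 5564} = \frac{1}{-319313} = - \frac{1}{319313}$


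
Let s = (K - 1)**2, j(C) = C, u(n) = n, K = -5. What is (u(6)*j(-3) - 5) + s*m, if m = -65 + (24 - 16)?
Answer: -2075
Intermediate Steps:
s = 36 (s = (-5 - 1)**2 = (-6)**2 = 36)
m = -57 (m = -65 + 8 = -57)
(u(6)*j(-3) - 5) + s*m = (6*(-3) - 5) + 36*(-57) = (-18 - 5) - 2052 = -23 - 2052 = -2075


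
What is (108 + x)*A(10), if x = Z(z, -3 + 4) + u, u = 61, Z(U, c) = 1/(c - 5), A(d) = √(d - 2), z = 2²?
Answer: 675*√2/2 ≈ 477.30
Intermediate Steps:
z = 4
A(d) = √(-2 + d)
Z(U, c) = 1/(-5 + c)
x = 243/4 (x = 1/(-5 + (-3 + 4)) + 61 = 1/(-5 + 1) + 61 = 1/(-4) + 61 = -¼ + 61 = 243/4 ≈ 60.750)
(108 + x)*A(10) = (108 + 243/4)*√(-2 + 10) = 675*√8/4 = 675*(2*√2)/4 = 675*√2/2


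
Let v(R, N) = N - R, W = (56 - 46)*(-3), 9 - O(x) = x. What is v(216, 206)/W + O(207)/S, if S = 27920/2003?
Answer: -580931/41880 ≈ -13.871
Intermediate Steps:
O(x) = 9 - x
S = 27920/2003 (S = 27920*(1/2003) = 27920/2003 ≈ 13.939)
W = -30 (W = 10*(-3) = -30)
v(216, 206)/W + O(207)/S = (206 - 1*216)/(-30) + (9 - 1*207)/(27920/2003) = (206 - 216)*(-1/30) + (9 - 207)*(2003/27920) = -10*(-1/30) - 198*2003/27920 = ⅓ - 198297/13960 = -580931/41880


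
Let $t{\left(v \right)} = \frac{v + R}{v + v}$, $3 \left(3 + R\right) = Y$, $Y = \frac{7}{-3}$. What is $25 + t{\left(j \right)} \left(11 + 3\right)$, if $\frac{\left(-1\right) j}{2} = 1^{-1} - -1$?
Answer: $\frac{695}{18} \approx 38.611$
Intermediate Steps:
$j = -4$ ($j = - 2 \left(1^{-1} - -1\right) = - 2 \left(1 + 1\right) = \left(-2\right) 2 = -4$)
$Y = - \frac{7}{3}$ ($Y = 7 \left(- \frac{1}{3}\right) = - \frac{7}{3} \approx -2.3333$)
$R = - \frac{34}{9}$ ($R = -3 + \frac{1}{3} \left(- \frac{7}{3}\right) = -3 - \frac{7}{9} = - \frac{34}{9} \approx -3.7778$)
$t{\left(v \right)} = \frac{- \frac{34}{9} + v}{2 v}$ ($t{\left(v \right)} = \frac{v - \frac{34}{9}}{v + v} = \frac{- \frac{34}{9} + v}{2 v}$)
$25 + t{\left(j \right)} \left(11 + 3\right) = 25 + \frac{-34 + 9 \left(-4\right)}{18 \left(-4\right)} \left(11 + 3\right) = 25 + \frac{1}{18} \left(- \frac{1}{4}\right) \left(-34 - 36\right) 14 = 25 + \frac{1}{18} \left(- \frac{1}{4}\right) \left(-70\right) 14 = 25 + \frac{35}{36} \cdot 14 = 25 + \frac{245}{18} = \frac{695}{18}$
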